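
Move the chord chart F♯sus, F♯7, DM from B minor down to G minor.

B minor down to G minor is a major third; each chord root moves by that interval while the quality stays the same.
F♯sus: root F♯ down a major third → D, giving Dsus.
F♯7: root F♯ down a major third → D, giving D7.
DM: root D down a major third → Bb, giving BbM.

Dsus D7 BbM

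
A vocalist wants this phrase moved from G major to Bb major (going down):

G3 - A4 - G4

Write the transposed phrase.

Bb2 C4 Bb3

From G down to Bb is a major sixth; apply that to each pitch.
G3 -> Bb2
A4 -> C4
G4 -> Bb3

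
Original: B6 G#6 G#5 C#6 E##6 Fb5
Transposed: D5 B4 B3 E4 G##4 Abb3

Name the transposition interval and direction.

From B6 to D5 is 13 letter names — a thirteenth of some quality.
D5 to B6 is 21 semitones, which makes it a major thirteenth; the second version is lower, so the direction is down.
Checking another pair — Fb5 → Abb3 — gives the same interval.

down a major thirteenth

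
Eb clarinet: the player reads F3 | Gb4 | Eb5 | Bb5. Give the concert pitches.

The Eb clarinet sounds a minor third above written, so transpose each written note up a minor third.
F3 to Ab3
Gb4 to Bbb4
Eb5 to Gb5
Bb5 to Db6

Ab3 Bbb4 Gb5 Db6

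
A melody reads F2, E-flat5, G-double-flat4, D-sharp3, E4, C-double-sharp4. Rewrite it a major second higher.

F2 up a major second is G2.
Eb5 up a major second is F5.
Gbb4: a second up reaches A, and 2 semitones makes it Abb4.
A major second up from D#3 gives E#3.
E4 up a major second is F#4.
C##4 up a major second is D##4.

G2 F5 Abb4 E#3 F#4 D##4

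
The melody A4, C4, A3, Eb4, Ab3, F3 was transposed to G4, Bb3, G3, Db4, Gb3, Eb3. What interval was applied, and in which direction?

down a major second

From A4 to G4 is 2 letter names — a second of some quality.
G4 to A4 is 2 semitones, which makes it a major second; the second version is lower, so the direction is down.
Checking another pair — F3 → Eb3 — gives the same interval.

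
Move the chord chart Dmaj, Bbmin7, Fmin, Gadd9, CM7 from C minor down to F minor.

C minor down to F minor is a perfect fifth; each chord root moves by that interval while the quality stays the same.
Dmaj: root D down a perfect fifth → G, giving Gmaj.
Bbmin7: root Bb down a perfect fifth → Eb, giving Ebmin7.
Fmin: root F down a perfect fifth → Bb, giving Bbmin.
Gadd9: root G down a perfect fifth → C, giving Cadd9.
CM7: root C down a perfect fifth → F, giving FM7.

Gmaj Ebmin7 Bbmin Cadd9 FM7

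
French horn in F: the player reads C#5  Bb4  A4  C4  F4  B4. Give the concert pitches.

F#4 Eb4 D4 F3 Bb3 E4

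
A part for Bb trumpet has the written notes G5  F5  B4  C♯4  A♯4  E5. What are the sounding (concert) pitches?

Written C4 on the Bb trumpet sounds as Bb3, a major second lower; apply that shift to every note.
G5 → F5
F5 → Eb5
B4 → A4
C#4 → B3
A#4 → G#4
E5 → D5

F5 Eb5 A4 B3 G#4 D5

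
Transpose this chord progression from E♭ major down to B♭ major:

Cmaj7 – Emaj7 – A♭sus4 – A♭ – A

E♭ major down to B♭ major is a perfect fourth; each chord root moves by that interval while the quality stays the same.
Cmaj7: root C down a perfect fourth → G, giving Gmaj7.
Emaj7: root E down a perfect fourth → B, giving Bmaj7.
A♭sus4: root A♭ down a perfect fourth → Eb, giving Ebsus4.
A♭: root A♭ down a perfect fourth → Eb, giving Eb.
A: root A down a perfect fourth → E, giving E.

Gmaj7 Bmaj7 Ebsus4 Eb E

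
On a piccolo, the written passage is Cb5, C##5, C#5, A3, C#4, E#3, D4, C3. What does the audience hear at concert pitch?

Cb6 C##6 C#6 A4 C#5 E#4 D5 C4

Written C4 on the piccolo sounds as C5, a perfect octave higher; apply that shift to every note.
Cb5 becomes Cb6
C##5 becomes C##6
C#5 becomes C#6
A3 becomes A4
C#4 becomes C#5
E#3 becomes E#4
D4 becomes D5
C3 becomes C4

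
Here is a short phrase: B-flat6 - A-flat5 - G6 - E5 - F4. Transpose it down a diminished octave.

B5 A4 G#5 E#4 F#3

Bb6 to B5
Ab5 to A4
G6 to G#5
E5 to E#4
F4 to F#3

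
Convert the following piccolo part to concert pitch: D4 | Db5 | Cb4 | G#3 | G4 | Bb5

D5 Db6 Cb5 G#4 G5 Bb6

The piccolo sounds a perfect octave above written, so transpose each written note up a perfect octave.
D4 -> D5
Db5 -> Db6
Cb4 -> Cb5
G#3 -> G#4
G4 -> G5
Bb5 -> Bb6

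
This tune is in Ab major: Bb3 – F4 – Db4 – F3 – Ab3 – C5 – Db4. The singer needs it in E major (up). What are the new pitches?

From Ab up to E is an augmented fifth; apply that to each pitch.
Bb3 gives F#4
F4 gives C#5
Db4 gives A4
F3 gives C#4
Ab3 gives E4
C5 gives G#5
Db4 gives A4

F#4 C#5 A4 C#4 E4 G#5 A4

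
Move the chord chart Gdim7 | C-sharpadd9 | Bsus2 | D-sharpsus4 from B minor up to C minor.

Abdim7 Dadd9 Csus2 Esus4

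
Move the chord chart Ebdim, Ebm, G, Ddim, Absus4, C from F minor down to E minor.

Ddim Dm F# C#dim Gsus4 B

F minor down to E minor is a minor second; each chord root moves by that interval while the quality stays the same.
Ebdim: root Eb down a minor second → D, giving Ddim.
Ebm: root Eb down a minor second → D, giving Dm.
G: root G down a minor second → F#, giving F#.
Ddim: root D down a minor second → C#, giving C#dim.
Absus4: root Ab down a minor second → G, giving Gsus4.
C: root C down a minor second → B, giving B.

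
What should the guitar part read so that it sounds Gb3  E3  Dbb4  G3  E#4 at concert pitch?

Written C4 sounds as C3 on the guitar, so concert pitches are written a perfect octave up.
Gb3 becomes Gb4
E3 becomes E4
Dbb4 becomes Dbb5
G3 becomes G4
E#4 becomes E#5

Gb4 E4 Dbb5 G4 E#5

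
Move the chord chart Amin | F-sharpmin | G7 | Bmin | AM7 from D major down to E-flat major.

D major down to E-flat major is a major seventh; each chord root moves by that interval while the quality stays the same.
Amin: root A down a major seventh → Bb, giving Bbmin.
F-sharpmin: root F-sharp down a major seventh → G, giving Gmin.
G7: root G down a major seventh → Ab, giving Ab7.
Bmin: root B down a major seventh → C, giving Cmin.
AM7: root A down a major seventh → Bb, giving BbM7.

Bbmin Gmin Ab7 Cmin BbM7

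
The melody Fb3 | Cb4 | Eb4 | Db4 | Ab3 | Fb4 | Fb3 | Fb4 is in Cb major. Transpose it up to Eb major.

Ab3 Eb4 G4 F4 C4 Ab4 Ab3 Ab4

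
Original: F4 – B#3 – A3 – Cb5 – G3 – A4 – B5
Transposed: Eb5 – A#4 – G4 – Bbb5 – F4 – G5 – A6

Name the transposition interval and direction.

up a minor seventh

Take the first pair: F4 → Eb5. F to E spans 7 letter names, so the interval is some kind of seventh.
F4 to Eb5 is 10 semitones, which makes it a minor seventh; the second version is higher, so the direction is up.
Checking another pair — B5 → A6 — gives the same interval.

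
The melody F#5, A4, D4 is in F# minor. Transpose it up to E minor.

E6 G5 C5

F# minor to E minor up is a minor seventh, so every note moves up by that interval.
F#5 to E6
A4 to G5
D4 to C5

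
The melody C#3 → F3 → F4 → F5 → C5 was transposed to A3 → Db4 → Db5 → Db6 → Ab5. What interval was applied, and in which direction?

Take the first pair: C#3 → A3. C to A spans 6 letter names, so the interval is some kind of sixth.
C#3 to A3 is 8 semitones, which makes it a minor sixth; the second version is higher, so the direction is up.
Checking another pair — C5 → Ab5 — gives the same interval.

up a minor sixth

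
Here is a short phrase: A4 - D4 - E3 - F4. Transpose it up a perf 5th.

E5 A4 B3 C5

A4 up a perfect fifth is E5.
D4 up a perfect fifth is A4.
E3: a fifth up reaches B, and 7 semitones makes it B3.
F4: a fifth up reaches C, and 7 semitones makes it C5.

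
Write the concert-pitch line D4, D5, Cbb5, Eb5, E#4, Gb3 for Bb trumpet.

E4 E5 Dbb5 F5 F##4 Ab3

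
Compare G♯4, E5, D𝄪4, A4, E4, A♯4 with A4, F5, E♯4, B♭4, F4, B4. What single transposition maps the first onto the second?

up a minor second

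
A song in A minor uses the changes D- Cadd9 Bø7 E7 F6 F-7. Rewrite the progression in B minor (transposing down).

A minor down to B minor is a minor seventh; each chord root moves by that interval while the quality stays the same.
D-: root D down a minor seventh → E, giving E-.
Cadd9: root C down a minor seventh → D, giving Dadd9.
Bø7: root B down a minor seventh → C#, giving C#ø7.
E7: root E down a minor seventh → F#, giving F#7.
F6: root F down a minor seventh → G, giving G6.
F-7: root F down a minor seventh → G, giving G-7.

E- Dadd9 C#ø7 F#7 G6 G-7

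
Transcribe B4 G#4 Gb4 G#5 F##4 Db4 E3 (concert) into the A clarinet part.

D5 B4 Bbb4 B5 A#4 Fb4 G3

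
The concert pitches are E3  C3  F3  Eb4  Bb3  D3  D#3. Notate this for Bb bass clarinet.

The Bb bass clarinet sounds a major ninth below written, so the written part must be a major ninth above concert — transpose each note up.
E3 gives F#4
C3 gives D4
F3 gives G4
Eb4 gives F5
Bb3 gives C5
D3 gives E4
D#3 gives E#4

F#4 D4 G4 F5 C5 E4 E#4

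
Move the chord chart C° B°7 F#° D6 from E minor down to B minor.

E minor down to B minor is a perfect fourth; each chord root moves by that interval while the quality stays the same.
C°: root C down a perfect fourth → G, giving G°.
B°7: root B down a perfect fourth → F#, giving F#°7.
F#°: root F# down a perfect fourth → C#, giving C#°.
D6: root D down a perfect fourth → A, giving A6.

G° F#°7 C#° A6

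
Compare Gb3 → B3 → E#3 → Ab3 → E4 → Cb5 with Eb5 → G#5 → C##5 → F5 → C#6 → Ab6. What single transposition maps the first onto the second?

From Gb3 to Eb5 is 13 letter names — a thirteenth of some quality.
Gb3 to Eb5 is 21 semitones, which makes it a major thirteenth; the second version is higher, so the direction is up.
Checking another pair — Cb5 → Ab6 — gives the same interval.

up a major thirteenth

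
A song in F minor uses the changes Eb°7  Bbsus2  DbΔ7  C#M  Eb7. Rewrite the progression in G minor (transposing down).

F°7 Csus2 EbΔ7 D#M F7

F minor down to G minor is a minor seventh; each chord root moves by that interval while the quality stays the same.
Eb°7: root Eb down a minor seventh → F, giving F°7.
Bbsus2: root Bb down a minor seventh → C, giving Csus2.
DbΔ7: root Db down a minor seventh → Eb, giving EbΔ7.
C#M: root C# down a minor seventh → D#, giving D#M.
Eb7: root Eb down a minor seventh → F, giving F7.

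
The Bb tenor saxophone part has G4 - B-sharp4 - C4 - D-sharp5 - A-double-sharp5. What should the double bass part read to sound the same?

F4 A#4 Bb3 C#5 G##5

First find concert pitch: the Bb tenor saxophone sounds a major ninth below written, so G4 B-sharp4 C4 D-sharp5 A-double-sharp5 sounds F3 A#3 Bb2 C#4 G##4.
Then write for double bass: it sounds a perfect octave below written, so the part must be a perfect octave above concert.
F3 → F4
A#3 → A#4
Bb2 → Bb3
C#4 → C#5
G##4 → G##5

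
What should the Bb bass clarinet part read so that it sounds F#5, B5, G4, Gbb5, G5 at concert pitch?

G#6 C#7 A5 Abb6 A6

Written C4 sounds as Bb2 on the Bb bass clarinet, so concert pitches are written a major ninth up.
F#5 to G#6
B5 to C#7
G4 to A5
Gbb5 to Abb6
G5 to A6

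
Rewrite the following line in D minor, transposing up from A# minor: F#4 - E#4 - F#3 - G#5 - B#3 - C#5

A# minor to D minor up is a diminished fourth, so every note moves up by that interval.
F#4 to Bb4
E#4 to A4
F#3 to Bb3
G#5 to C6
B#3 to E4
C#5 to F5

Bb4 A4 Bb3 C6 E4 F5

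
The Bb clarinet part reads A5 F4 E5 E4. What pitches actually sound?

Written C4 on the Bb clarinet sounds as Bb3, a major second lower; apply that shift to every note.
A5 to G5
F4 to Eb4
E5 to D5
E4 to D4

G5 Eb4 D5 D4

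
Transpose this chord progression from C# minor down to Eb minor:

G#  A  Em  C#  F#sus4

Bb Cb Gbm Eb Absus4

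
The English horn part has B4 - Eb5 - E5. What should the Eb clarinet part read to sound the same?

C#4 F4 F#4

First find concert pitch: the English horn sounds a perfect fifth below written, so B4 Eb5 E5 sounds E4 Ab4 A4.
Then write for Eb clarinet: it sounds a minor third above written, so the part must be a minor third below concert.
E4 → C#4
Ab4 → F4
A4 → F#4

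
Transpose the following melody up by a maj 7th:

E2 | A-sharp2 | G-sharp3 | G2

E2: a seventh up reaches D, and 11 semitones makes it D#3.
A#2 up a major seventh is G##3.
G#3: a seventh up reaches F, and 11 semitones makes it F##4.
A major seventh up from G2 gives F#3.

D#3 G##3 F##4 F#3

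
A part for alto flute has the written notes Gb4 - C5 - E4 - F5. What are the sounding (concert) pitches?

The alto flute sounds a perfect fourth below written, so transpose each written note down a perfect fourth.
Gb4 -> Db4
C5 -> G4
E4 -> B3
F5 -> C5

Db4 G4 B3 C5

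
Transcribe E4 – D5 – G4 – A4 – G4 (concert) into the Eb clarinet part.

Written C4 sounds as Eb4 on the Eb clarinet, so concert pitches are written a minor third down.
E4 -> C#4
D5 -> B4
G4 -> E4
A4 -> F#4
G4 -> E4

C#4 B4 E4 F#4 E4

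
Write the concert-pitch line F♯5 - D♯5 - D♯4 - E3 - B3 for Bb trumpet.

Written C4 sounds as Bb3 on the Bb trumpet, so concert pitches are written a major second up.
F#5 becomes G#5
D#5 becomes E#5
D#4 becomes E#4
E3 becomes F#3
B3 becomes C#4

G#5 E#5 E#4 F#3 C#4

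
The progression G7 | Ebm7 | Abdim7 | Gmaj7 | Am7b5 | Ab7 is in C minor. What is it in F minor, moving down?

C7 Abm7 Dbdim7 Cmaj7 Dm7b5 Db7

C minor down to F minor is a perfect fifth; each chord root moves by that interval while the quality stays the same.
G7: root G down a perfect fifth → C, giving C7.
Ebm7: root Eb down a perfect fifth → Ab, giving Abm7.
Abdim7: root Ab down a perfect fifth → Db, giving Dbdim7.
Gmaj7: root G down a perfect fifth → C, giving Cmaj7.
Am7b5: root A down a perfect fifth → D, giving Dm7b5.
Ab7: root Ab down a perfect fifth → Db, giving Db7.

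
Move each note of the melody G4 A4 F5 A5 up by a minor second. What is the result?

G4 → Ab4
A4 → Bb4
F5 → Gb5
A5 → Bb5

Ab4 Bb4 Gb5 Bb5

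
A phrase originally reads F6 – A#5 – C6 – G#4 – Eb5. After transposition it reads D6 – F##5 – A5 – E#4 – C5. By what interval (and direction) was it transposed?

down a minor third

Take the first pair: F6 → D6. F to D spans 3 letter names, so the interval is some kind of third.
D6 to F6 is 3 semitones, which makes it a minor third; the second version is lower, so the direction is down.
Checking another pair — Eb5 → C5 — gives the same interval.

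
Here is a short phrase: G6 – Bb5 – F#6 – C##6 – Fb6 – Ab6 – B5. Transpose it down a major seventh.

Ab5 Cb5 G5 D#5 Gbb5 Bbb5 C5

G6 → Ab5
Bb5 → Cb5
F#6 → G5
C##6 → D#5
Fb6 → Gbb5
Ab6 → Bbb5
B5 → C5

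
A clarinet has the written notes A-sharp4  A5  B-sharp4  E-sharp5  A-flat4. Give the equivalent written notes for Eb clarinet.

D##4 D#5 E##4 A##4 D4

First find concert pitch: the A clarinet sounds a minor third below written, so A-sharp4 A5 B-sharp4 E-sharp5 A-flat4 sounds F##4 F#5 G##4 C##5 F4.
Then write for Eb clarinet: it sounds a minor third above written, so the part must be a minor third below concert.
F##4 → D##4
F#5 → D#5
G##4 → E##4
C##5 → A##4
F4 → D4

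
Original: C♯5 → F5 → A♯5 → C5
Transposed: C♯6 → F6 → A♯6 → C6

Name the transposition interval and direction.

Take the first pair: C#5 → C#6. C to C spans 8 letter names, so the interval is some kind of octave.
C#5 to C#6 is 12 semitones, which makes it a perfect octave; the second version is higher, so the direction is up.
Checking another pair — C5 → C6 — gives the same interval.

up a perfect octave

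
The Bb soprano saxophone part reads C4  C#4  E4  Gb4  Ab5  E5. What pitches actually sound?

Bb3 B3 D4 Fb4 Gb5 D5

Written C4 on the Bb soprano saxophone sounds as Bb3, a major second lower; apply that shift to every note.
C4 → Bb3
C#4 → B3
E4 → D4
Gb4 → Fb4
Ab5 → Gb5
E5 → D5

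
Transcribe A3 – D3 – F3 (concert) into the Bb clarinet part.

B3 E3 G3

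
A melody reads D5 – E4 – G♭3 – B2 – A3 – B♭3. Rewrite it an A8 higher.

D#6 E#5 G4 B#3 A#4 B4

D5 becomes D#6
E4 becomes E#5
Gb3 becomes G4
B2 becomes B#3
A3 becomes A#4
Bb3 becomes B4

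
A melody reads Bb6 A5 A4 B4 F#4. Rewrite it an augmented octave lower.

Bbb5 Ab4 Ab3 Bb3 F3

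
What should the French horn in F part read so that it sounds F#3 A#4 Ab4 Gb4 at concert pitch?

The French horn in F sounds a perfect fifth below written, so the written part must be a perfect fifth above concert — transpose each note up.
F#3 gives C#4
A#4 gives E#5
Ab4 gives Eb5
Gb4 gives Db5

C#4 E#5 Eb5 Db5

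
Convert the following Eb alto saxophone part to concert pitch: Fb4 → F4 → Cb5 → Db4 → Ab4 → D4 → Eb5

Written C4 on the Eb alto saxophone sounds as Eb3, a major sixth lower; apply that shift to every note.
Fb4 gives Abb3
F4 gives Ab3
Cb5 gives Ebb4
Db4 gives Fb3
Ab4 gives Cb4
D4 gives F3
Eb5 gives Gb4

Abb3 Ab3 Ebb4 Fb3 Cb4 F3 Gb4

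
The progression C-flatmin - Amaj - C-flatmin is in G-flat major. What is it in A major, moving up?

Dmin B#maj Dmin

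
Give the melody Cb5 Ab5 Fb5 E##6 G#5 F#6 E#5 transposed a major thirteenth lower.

Ebb3 Cb4 Abb3 G##4 B3 A4 G#3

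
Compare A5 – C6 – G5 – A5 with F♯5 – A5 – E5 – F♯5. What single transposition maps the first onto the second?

From A5 to F#5 is 3 letter names — a third of some quality.
F#5 to A5 is 3 semitones, which makes it a minor third; the second version is lower, so the direction is down.
Checking another pair — A5 → F#5 — gives the same interval.

down a minor third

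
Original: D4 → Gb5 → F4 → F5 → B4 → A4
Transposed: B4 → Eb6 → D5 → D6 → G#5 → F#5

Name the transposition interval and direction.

up a major sixth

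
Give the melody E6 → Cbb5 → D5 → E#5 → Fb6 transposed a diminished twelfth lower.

A#4 Fb3 G#3 A##3 Bb4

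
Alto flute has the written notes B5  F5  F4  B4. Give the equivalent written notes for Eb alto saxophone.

D#6 A5 A4 D#5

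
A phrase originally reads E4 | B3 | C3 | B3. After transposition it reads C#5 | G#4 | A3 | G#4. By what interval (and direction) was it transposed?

up a major sixth

From E4 to C#5 is 6 letter names — a sixth of some quality.
E4 to C#5 is 9 semitones, which makes it a major sixth; the second version is higher, so the direction is up.
Checking another pair — B3 → G#4 — gives the same interval.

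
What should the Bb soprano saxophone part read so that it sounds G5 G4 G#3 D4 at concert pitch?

A5 A4 A#3 E4

Written C4 sounds as Bb3 on the Bb soprano saxophone, so concert pitches are written a major second up.
G5 becomes A5
G4 becomes A4
G#3 becomes A#3
D4 becomes E4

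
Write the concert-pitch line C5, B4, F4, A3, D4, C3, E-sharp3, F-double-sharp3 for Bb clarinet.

D5 C#5 G4 B3 E4 D3 F##3 G##3

Written C4 sounds as Bb3 on the Bb clarinet, so concert pitches are written a major second up.
C5 → D5
B4 → C#5
F4 → G4
A3 → B3
D4 → E4
C3 → D3
E#3 → F##3
F##3 → G##3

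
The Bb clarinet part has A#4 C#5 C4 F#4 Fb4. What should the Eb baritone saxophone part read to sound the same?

E#6 G#6 G5 C#6 Cb6

First find concert pitch: the Bb clarinet sounds a major second below written, so A#4 C#5 C4 F#4 Fb4 sounds G#4 B4 Bb3 E4 Ebb4.
Then write for Eb baritone saxophone: it sounds a major thirteenth below written, so the part must be a major thirteenth above concert.
G#4 → E#6
B4 → G#6
Bb3 → G5
E4 → C#6
Ebb4 → Cb6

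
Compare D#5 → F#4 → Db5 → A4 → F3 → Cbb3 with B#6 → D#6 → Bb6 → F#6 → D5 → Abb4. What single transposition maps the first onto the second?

up a major thirteenth

Take the first pair: D#5 → B#6. D to B spans 13 letter names, so the interval is some kind of thirteenth.
D#5 to B#6 is 21 semitones, which makes it a major thirteenth; the second version is higher, so the direction is up.
Checking another pair — Cbb3 → Abb4 — gives the same interval.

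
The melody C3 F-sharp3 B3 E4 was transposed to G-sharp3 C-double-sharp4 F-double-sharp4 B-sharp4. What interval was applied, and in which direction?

up an augmented fifth

Take the first pair: C3 → G#3. C to G spans 5 letter names, so the interval is some kind of fifth.
C3 to G#3 is 8 semitones, which makes it an augmented fifth; the second version is higher, so the direction is up.
Checking another pair — E4 → B#4 — gives the same interval.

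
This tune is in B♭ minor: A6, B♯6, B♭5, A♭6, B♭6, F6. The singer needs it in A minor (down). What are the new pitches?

From B♭ down to A is a minor second; apply that to each pitch.
A6 becomes G#6
B#6 becomes A##6
Bb5 becomes A5
Ab6 becomes G6
Bb6 becomes A6
F6 becomes E6

G#6 A##6 A5 G6 A6 E6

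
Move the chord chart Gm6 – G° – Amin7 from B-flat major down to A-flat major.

B-flat major down to A-flat major is a major second; each chord root moves by that interval while the quality stays the same.
Gm6: root G down a major second → F, giving Fm6.
G°: root G down a major second → F, giving F°.
Amin7: root A down a major second → G, giving Gmin7.

Fm6 F° Gmin7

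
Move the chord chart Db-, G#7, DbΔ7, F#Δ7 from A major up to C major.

Fb- B7 FbΔ7 AΔ7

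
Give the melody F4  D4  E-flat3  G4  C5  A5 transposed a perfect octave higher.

F4 becomes F5
D4 becomes D5
Eb3 becomes Eb4
G4 becomes G5
C5 becomes C6
A5 becomes A6

F5 D5 Eb4 G5 C6 A6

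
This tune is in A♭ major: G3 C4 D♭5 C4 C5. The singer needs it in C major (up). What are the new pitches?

From A♭ up to C is a major third; apply that to each pitch.
G3 gives B3
C4 gives E4
Db5 gives F5
C4 gives E4
C5 gives E5

B3 E4 F5 E4 E5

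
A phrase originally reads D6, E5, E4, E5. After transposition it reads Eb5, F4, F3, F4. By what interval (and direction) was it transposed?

down a major seventh

From D6 to Eb5 is 7 letter names — a seventh of some quality.
Eb5 to D6 is 11 semitones, which makes it a major seventh; the second version is lower, so the direction is down.
Checking another pair — E5 → F4 — gives the same interval.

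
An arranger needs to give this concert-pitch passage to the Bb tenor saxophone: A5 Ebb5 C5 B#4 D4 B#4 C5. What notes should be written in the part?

B6 Fb6 D6 C##6 E5 C##6 D6

Written C4 sounds as Bb2 on the Bb tenor saxophone, so concert pitches are written a major ninth up.
A5 → B6
Ebb5 → Fb6
C5 → D6
B#4 → C##6
D4 → E5
B#4 → C##6
C5 → D6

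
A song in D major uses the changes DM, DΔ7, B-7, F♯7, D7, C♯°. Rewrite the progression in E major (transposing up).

EM EΔ7 C#-7 G#7 E7 D#°

D major up to E major is a major second; each chord root moves by that interval while the quality stays the same.
DM: root D up a major second → E, giving EM.
DΔ7: root D up a major second → E, giving EΔ7.
B-7: root B up a major second → C#, giving C#-7.
F♯7: root F♯ up a major second → G#, giving G#7.
D7: root D up a major second → E, giving E7.
C♯°: root C♯ up a major second → D#, giving D#°.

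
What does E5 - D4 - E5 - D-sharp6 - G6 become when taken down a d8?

E5 down a diminished octave is E#4.
D4: an octave down reaches D, and 11 semitones makes it D#3.
A diminished octave down from E5 gives E#4.
A diminished octave down from D#6 gives D##5.
G6 down a diminished octave is G#5.

E#4 D#3 E#4 D##5 G#5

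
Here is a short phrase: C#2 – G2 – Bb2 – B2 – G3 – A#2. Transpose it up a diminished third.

Eb2 Bbb2 Dbb3 Db3 Bbb3 C3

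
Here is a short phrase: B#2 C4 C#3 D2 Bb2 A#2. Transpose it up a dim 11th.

A diminished eleventh up from B#2 gives E4.
A diminished eleventh up from C4 gives Fb5.
C#3 up a diminished eleventh is F4.
A diminished eleventh up from D2 gives Gb3.
A diminished eleventh up from Bb2 gives Ebb4.
A#2: an eleventh up reaches D, and 16 semitones makes it D4.

E4 Fb5 F4 Gb3 Ebb4 D4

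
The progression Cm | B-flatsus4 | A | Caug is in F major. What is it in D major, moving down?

Am Gsus4 F# Aaug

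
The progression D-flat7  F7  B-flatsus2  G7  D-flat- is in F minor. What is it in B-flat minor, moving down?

Gb7 Bb7 Ebsus2 C7 Gb-

F minor down to B-flat minor is a perfect fifth; each chord root moves by that interval while the quality stays the same.
D-flat7: root D-flat down a perfect fifth → Gb, giving Gb7.
F7: root F down a perfect fifth → Bb, giving Bb7.
B-flatsus2: root B-flat down a perfect fifth → Eb, giving Ebsus2.
G7: root G down a perfect fifth → C, giving C7.
D-flat-: root D-flat down a perfect fifth → Gb, giving Gb-.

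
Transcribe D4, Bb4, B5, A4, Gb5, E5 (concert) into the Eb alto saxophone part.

Written C4 sounds as Eb3 on the Eb alto saxophone, so concert pitches are written a major sixth up.
D4 gives B4
Bb4 gives G5
B5 gives G#6
A4 gives F#5
Gb5 gives Eb6
E5 gives C#6

B4 G5 G#6 F#5 Eb6 C#6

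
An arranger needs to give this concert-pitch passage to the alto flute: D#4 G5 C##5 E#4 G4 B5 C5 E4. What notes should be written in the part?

The alto flute sounds a perfect fourth below written, so the written part must be a perfect fourth above concert — transpose each note up.
D#4 -> G#4
G5 -> C6
C##5 -> F##5
E#4 -> A#4
G4 -> C5
B5 -> E6
C5 -> F5
E4 -> A4

G#4 C6 F##5 A#4 C5 E6 F5 A4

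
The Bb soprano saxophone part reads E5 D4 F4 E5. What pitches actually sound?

D5 C4 Eb4 D5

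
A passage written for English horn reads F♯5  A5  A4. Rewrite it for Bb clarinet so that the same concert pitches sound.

First find concert pitch: the English horn sounds a perfect fifth below written, so F♯5 A5 A4 sounds B4 D5 D4.
Then write for Bb clarinet: it sounds a major second below written, so the part must be a major second above concert.
B4 → C#5
D5 → E5
D4 → E4

C#5 E5 E4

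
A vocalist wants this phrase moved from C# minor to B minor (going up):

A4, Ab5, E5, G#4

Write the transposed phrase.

G5 Gb6 D6 F#5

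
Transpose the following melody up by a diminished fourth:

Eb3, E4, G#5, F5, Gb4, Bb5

Abb3 Ab4 C6 Bbb5 Cbb5 Ebb6

Eb3 up a diminished fourth is Abb3.
A diminished fourth up from E4 gives Ab4.
G#5: a fourth up reaches C, and 4 semitones makes it C6.
F5: a fourth up reaches B, and 4 semitones makes it Bbb5.
Gb4 up a diminished fourth is Cbb5.
Bb5: a fourth up reaches E, and 4 semitones makes it Ebb6.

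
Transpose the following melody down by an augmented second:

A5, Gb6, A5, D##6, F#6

Gb5 Fbb6 Gb5 C#6 Eb6

A5 down an augmented second is Gb5.
Gb6: a second down reaches F, and 3 semitones makes it Fbb6.
A5 down an augmented second is Gb5.
D##6: a second down reaches C, and 3 semitones makes it C#6.
F#6: a second down reaches E, and 3 semitones makes it Eb6.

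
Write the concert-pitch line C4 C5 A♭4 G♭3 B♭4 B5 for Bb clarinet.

D4 D5 Bb4 Ab3 C5 C#6

The Bb clarinet sounds a major second below written, so the written part must be a major second above concert — transpose each note up.
C4 becomes D4
C5 becomes D5
Ab4 becomes Bb4
Gb3 becomes Ab3
Bb4 becomes C5
B5 becomes C#6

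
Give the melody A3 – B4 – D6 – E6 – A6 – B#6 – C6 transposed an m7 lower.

B2 C#4 E5 F#5 B5 C##6 D5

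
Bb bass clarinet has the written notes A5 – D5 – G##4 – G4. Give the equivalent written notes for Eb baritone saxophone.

First find concert pitch: the Bb bass clarinet sounds a major ninth below written, so A5 D5 G##4 G4 sounds G4 C4 F##3 F3.
Then write for Eb baritone saxophone: it sounds a major thirteenth below written, so the part must be a major thirteenth above concert.
G4 → E6
C4 → A5
F##3 → D##5
F3 → D5

E6 A5 D##5 D5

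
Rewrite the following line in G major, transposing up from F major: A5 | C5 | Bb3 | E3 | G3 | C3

From F up to G is a major second; apply that to each pitch.
A5 gives B5
C5 gives D5
Bb3 gives C4
E3 gives F#3
G3 gives A3
C3 gives D3

B5 D5 C4 F#3 A3 D3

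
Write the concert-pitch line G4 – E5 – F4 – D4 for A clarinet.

Bb4 G5 Ab4 F4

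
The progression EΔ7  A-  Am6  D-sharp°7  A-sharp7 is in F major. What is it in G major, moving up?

F#Δ7 B- Bm6 E#°7 B#7

F major up to G major is a major second; each chord root moves by that interval while the quality stays the same.
EΔ7: root E up a major second → F#, giving F#Δ7.
A-: root A up a major second → B, giving B-.
Am6: root A up a major second → B, giving Bm6.
D-sharp°7: root D-sharp up a major second → E#, giving E#°7.
A-sharp7: root A-sharp up a major second → B#, giving B#7.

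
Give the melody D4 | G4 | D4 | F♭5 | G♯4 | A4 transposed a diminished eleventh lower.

D4 -> A#2
G4 -> D#3
D4 -> A#2
Fb5 -> C4
G#4 -> D##3
A4 -> E#3

A#2 D#3 A#2 C4 D##3 E#3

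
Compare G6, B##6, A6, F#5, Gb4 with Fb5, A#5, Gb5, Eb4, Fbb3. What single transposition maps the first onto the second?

down an augmented ninth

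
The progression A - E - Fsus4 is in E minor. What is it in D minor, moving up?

E minor up to D minor is a minor seventh; each chord root moves by that interval while the quality stays the same.
A: root A up a minor seventh → G, giving G.
E: root E up a minor seventh → D, giving D.
Fsus4: root F up a minor seventh → Eb, giving Ebsus4.

G D Ebsus4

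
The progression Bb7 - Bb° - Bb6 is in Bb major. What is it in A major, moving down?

A7 A° A6

Bb major down to A major is a minor second; each chord root moves by that interval while the quality stays the same.
Bb7: root Bb down a minor second → A, giving A7.
Bb°: root Bb down a minor second → A, giving A°.
Bb6: root Bb down a minor second → A, giving A6.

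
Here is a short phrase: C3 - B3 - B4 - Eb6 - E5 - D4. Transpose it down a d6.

C3 becomes E#2
B3 becomes D##3
B4 becomes D##4
Eb6 becomes G#5
E5 becomes G##4
D4 becomes F##3

E#2 D##3 D##4 G#5 G##4 F##3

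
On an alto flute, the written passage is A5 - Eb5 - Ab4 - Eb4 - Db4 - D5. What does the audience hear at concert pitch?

Written C4 on the alto flute sounds as G3, a perfect fourth lower; apply that shift to every note.
A5 becomes E5
Eb5 becomes Bb4
Ab4 becomes Eb4
Eb4 becomes Bb3
Db4 becomes Ab3
D5 becomes A4

E5 Bb4 Eb4 Bb3 Ab3 A4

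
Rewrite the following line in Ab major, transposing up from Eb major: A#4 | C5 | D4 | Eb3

From Eb up to Ab is a perfect fourth; apply that to each pitch.
A#4 -> D#5
C5 -> F5
D4 -> G4
Eb3 -> Ab3

D#5 F5 G4 Ab3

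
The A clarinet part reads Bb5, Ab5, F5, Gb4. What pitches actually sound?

G5 F5 D5 Eb4

The A clarinet sounds a minor third below written, so transpose each written note down a minor third.
Bb5 -> G5
Ab5 -> F5
F5 -> D5
Gb4 -> Eb4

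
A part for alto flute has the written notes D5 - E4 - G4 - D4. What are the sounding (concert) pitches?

Written C4 on the alto flute sounds as G3, a perfect fourth lower; apply that shift to every note.
D5 becomes A4
E4 becomes B3
G4 becomes D4
D4 becomes A3

A4 B3 D4 A3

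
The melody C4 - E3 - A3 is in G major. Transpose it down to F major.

Bb3 D3 G3

G major to F major down is a major second, so every note moves down by that interval.
C4 -> Bb3
E3 -> D3
A3 -> G3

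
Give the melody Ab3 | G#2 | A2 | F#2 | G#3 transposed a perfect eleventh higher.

Ab3 → Db5
G#2 → C#4
A2 → D4
F#2 → B3
G#3 → C#5

Db5 C#4 D4 B3 C#5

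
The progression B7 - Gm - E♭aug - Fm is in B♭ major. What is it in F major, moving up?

F#7 Dm Bbaug Cm

B♭ major up to F major is a perfect fifth; each chord root moves by that interval while the quality stays the same.
B7: root B up a perfect fifth → F#, giving F#7.
Gm: root G up a perfect fifth → D, giving Dm.
E♭aug: root E♭ up a perfect fifth → Bb, giving Bbaug.
Fm: root F up a perfect fifth → C, giving Cm.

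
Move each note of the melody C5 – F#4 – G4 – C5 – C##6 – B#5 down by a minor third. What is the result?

A minor third down from C5 gives A4.
F#4: a third down reaches D, and 3 semitones makes it D#4.
A minor third down from G4 gives E4.
C5 down a minor third is A4.
A minor third down from C##6 gives A##5.
B#5 down a minor third is G##5.

A4 D#4 E4 A4 A##5 G##5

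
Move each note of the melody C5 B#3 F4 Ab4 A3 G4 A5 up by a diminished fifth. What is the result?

Gb5 F#4 Cb5 Ebb5 Eb4 Db5 Eb6

C5 to Gb5
B#3 to F#4
F4 to Cb5
Ab4 to Ebb5
A3 to Eb4
G4 to Db5
A5 to Eb6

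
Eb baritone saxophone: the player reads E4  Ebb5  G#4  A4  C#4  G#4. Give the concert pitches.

G2 Gbb3 B2 C3 E2 B2

Written C4 on the Eb baritone saxophone sounds as Eb2, a major thirteenth lower; apply that shift to every note.
E4 → G2
Ebb5 → Gbb3
G#4 → B2
A4 → C3
C#4 → E2
G#4 → B2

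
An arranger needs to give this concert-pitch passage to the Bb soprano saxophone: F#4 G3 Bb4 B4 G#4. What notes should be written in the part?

G#4 A3 C5 C#5 A#4

The Bb soprano saxophone sounds a major second below written, so the written part must be a major second above concert — transpose each note up.
F#4 -> G#4
G3 -> A3
Bb4 -> C5
B4 -> C#5
G#4 -> A#4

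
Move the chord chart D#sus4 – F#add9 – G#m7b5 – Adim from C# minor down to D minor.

C# minor down to D minor is a major seventh; each chord root moves by that interval while the quality stays the same.
D#sus4: root D# down a major seventh → E, giving Esus4.
F#add9: root F# down a major seventh → G, giving Gadd9.
G#m7b5: root G# down a major seventh → A, giving Am7b5.
Adim: root A down a major seventh → Bb, giving Bbdim.

Esus4 Gadd9 Am7b5 Bbdim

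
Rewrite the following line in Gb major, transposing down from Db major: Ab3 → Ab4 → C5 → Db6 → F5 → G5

Db major to Gb major down is a perfect fifth, so every note moves down by that interval.
Ab3 to Db3
Ab4 to Db4
C5 to F4
Db6 to Gb5
F5 to Bb4
G5 to C5

Db3 Db4 F4 Gb5 Bb4 C5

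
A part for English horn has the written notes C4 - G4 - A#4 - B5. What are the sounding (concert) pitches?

The English horn sounds a perfect fifth below written, so transpose each written note down a perfect fifth.
C4 to F3
G4 to C4
A#4 to D#4
B5 to E5

F3 C4 D#4 E5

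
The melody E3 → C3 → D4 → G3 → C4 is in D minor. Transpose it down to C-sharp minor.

D#3 B2 C#4 F#3 B3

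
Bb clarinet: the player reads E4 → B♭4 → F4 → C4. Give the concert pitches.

The Bb clarinet sounds a major second below written, so transpose each written note down a major second.
E4 -> D4
Bb4 -> Ab4
F4 -> Eb4
C4 -> Bb3

D4 Ab4 Eb4 Bb3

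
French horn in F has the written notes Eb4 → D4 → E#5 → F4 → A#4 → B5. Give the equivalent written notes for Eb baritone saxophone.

F5 E5 F##6 G5 B#5 C#7

First find concert pitch: the French horn in F sounds a perfect fifth below written, so Eb4 D4 E#5 F4 A#4 B5 sounds Ab3 G3 A#4 Bb3 D#4 E5.
Then write for Eb baritone saxophone: it sounds a major thirteenth below written, so the part must be a major thirteenth above concert.
Ab3 → F5
G3 → E5
A#4 → F##6
Bb3 → G5
D#4 → B#5
E5 → C#7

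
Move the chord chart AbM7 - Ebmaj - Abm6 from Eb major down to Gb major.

Eb major down to Gb major is a major sixth; each chord root moves by that interval while the quality stays the same.
AbM7: root Ab down a major sixth → Cb, giving CbM7.
Ebmaj: root Eb down a major sixth → Gb, giving Gbmaj.
Abm6: root Ab down a major sixth → Cb, giving Cbm6.

CbM7 Gbmaj Cbm6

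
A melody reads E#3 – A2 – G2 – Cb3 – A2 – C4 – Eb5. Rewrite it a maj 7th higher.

D##4 G#3 F#3 Bb3 G#3 B4 D6

E#3 → D##4
A2 → G#3
G2 → F#3
Cb3 → Bb3
A2 → G#3
C4 → B4
Eb5 → D6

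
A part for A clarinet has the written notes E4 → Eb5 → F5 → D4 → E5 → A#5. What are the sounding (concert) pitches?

The A clarinet sounds a minor third below written, so transpose each written note down a minor third.
E4 gives C#4
Eb5 gives C5
F5 gives D5
D4 gives B3
E5 gives C#5
A#5 gives F##5

C#4 C5 D5 B3 C#5 F##5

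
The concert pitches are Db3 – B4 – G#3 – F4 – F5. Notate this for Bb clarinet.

Eb3 C#5 A#3 G4 G5

The Bb clarinet sounds a major second below written, so the written part must be a major second above concert — transpose each note up.
Db3 to Eb3
B4 to C#5
G#3 to A#3
F4 to G4
F5 to G5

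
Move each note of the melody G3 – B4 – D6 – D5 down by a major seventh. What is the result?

G3 to Ab2
B4 to C4
D6 to Eb5
D5 to Eb4

Ab2 C4 Eb5 Eb4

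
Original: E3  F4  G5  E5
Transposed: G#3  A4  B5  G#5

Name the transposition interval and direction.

up a major third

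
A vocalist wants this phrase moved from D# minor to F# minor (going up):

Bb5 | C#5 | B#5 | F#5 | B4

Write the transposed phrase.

Db6 E5 D#6 A5 D5

D# minor to F# minor up is a minor third, so every note moves up by that interval.
Bb5 gives Db6
C#5 gives E5
B#5 gives D#6
F#5 gives A5
B4 gives D5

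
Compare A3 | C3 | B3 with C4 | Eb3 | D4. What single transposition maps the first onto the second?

Take the first pair: A3 → C4. A to C spans 3 letter names, so the interval is some kind of third.
A3 to C4 is 3 semitones, which makes it a minor third; the second version is higher, so the direction is up.
Checking another pair — B3 → D4 — gives the same interval.

up a minor third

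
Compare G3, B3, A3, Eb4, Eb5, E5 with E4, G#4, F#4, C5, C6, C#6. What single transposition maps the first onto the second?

up a major sixth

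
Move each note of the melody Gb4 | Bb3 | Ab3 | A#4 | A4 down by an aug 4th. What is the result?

Gb4: a fourth down reaches D, and 6 semitones makes it Dbb4.
Bb3: a fourth down reaches F, and 6 semitones makes it Fb3.
An augmented fourth down from Ab3 gives Ebb3.
An augmented fourth down from A#4 gives E4.
A4: a fourth down reaches E, and 6 semitones makes it Eb4.

Dbb4 Fb3 Ebb3 E4 Eb4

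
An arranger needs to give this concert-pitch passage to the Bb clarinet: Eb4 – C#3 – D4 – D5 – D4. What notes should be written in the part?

F4 D#3 E4 E5 E4

Written C4 sounds as Bb3 on the Bb clarinet, so concert pitches are written a major second up.
Eb4 -> F4
C#3 -> D#3
D4 -> E4
D5 -> E5
D4 -> E4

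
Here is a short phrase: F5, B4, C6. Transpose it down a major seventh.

F5 to Gb4
B4 to C4
C6 to Db5

Gb4 C4 Db5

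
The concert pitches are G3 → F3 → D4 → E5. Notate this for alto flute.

The alto flute sounds a perfect fourth below written, so the written part must be a perfect fourth above concert — transpose each note up.
G3 -> C4
F3 -> Bb3
D4 -> G4
E5 -> A5

C4 Bb3 G4 A5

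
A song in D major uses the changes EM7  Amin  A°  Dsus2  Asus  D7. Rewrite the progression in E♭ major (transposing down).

FM7 Bbmin Bb° Ebsus2 Bbsus Eb7

D major down to E♭ major is a major seventh; each chord root moves by that interval while the quality stays the same.
EM7: root E down a major seventh → F, giving FM7.
Amin: root A down a major seventh → Bb, giving Bbmin.
A°: root A down a major seventh → Bb, giving Bb°.
Dsus2: root D down a major seventh → Eb, giving Ebsus2.
Asus: root A down a major seventh → Bb, giving Bbsus.
D7: root D down a major seventh → Eb, giving Eb7.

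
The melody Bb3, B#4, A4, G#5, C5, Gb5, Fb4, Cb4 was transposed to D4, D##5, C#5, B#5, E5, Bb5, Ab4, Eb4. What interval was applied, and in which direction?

up a major third

Take the first pair: Bb3 → D4. B to D spans 3 letter names, so the interval is some kind of third.
Bb3 to D4 is 4 semitones, which makes it a major third; the second version is higher, so the direction is up.
Checking another pair — Cb4 → Eb4 — gives the same interval.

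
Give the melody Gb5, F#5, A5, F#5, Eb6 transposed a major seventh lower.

Gb5 → Abb4
F#5 → G4
A5 → Bb4
F#5 → G4
Eb6 → Fb5

Abb4 G4 Bb4 G4 Fb5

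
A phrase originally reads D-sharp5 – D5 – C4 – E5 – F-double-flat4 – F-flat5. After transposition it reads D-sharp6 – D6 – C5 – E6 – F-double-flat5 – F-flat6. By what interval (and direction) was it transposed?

up a perfect octave

From D#5 to D#6 is 8 letter names — an octave of some quality.
D#5 to D#6 is 12 semitones, which makes it a perfect octave; the second version is higher, so the direction is up.
Checking another pair — Fb5 → Fb6 — gives the same interval.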